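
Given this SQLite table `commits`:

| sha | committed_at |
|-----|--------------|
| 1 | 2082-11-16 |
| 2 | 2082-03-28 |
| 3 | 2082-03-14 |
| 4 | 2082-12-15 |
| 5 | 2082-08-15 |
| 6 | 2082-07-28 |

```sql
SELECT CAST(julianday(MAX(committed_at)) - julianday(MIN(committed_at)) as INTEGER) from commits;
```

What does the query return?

MIN = 2082-03-14, MAX = 2082-12-15.
17 days remain in March 2082 after the 14th (31 − 14).
Full months from April 2082 through November 2082 contribute their day counts.
Then 15 days into December 2082.
Total: 17 + 30 + 31 + 30 + 31 + 31 + 30 + 31 + 30 + 15 = 276.

276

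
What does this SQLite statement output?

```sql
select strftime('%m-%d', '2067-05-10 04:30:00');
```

05-10

`%m-%d` extracts the month-day: 05-10.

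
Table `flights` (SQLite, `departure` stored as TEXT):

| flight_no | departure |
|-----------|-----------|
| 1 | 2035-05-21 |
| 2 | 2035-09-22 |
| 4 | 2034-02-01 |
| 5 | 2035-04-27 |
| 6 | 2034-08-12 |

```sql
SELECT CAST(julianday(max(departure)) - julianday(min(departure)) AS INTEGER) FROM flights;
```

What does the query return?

598

MIN = 2034-02-01, MAX = 2035-09-22.
27 days remain in February 2034 after the 1st (28 − 1).
Full months from March 2034 through August 2035 contribute their day counts.
Then 22 days into September 2035.
Total: 27 + 31 + 30 + 31 + 30 + 31 + 31 + 30 + 31 + 30 + 31 + 31 + 28 + 31 + 30 + 31 + 30 + 31 + 31 + 22 = 598.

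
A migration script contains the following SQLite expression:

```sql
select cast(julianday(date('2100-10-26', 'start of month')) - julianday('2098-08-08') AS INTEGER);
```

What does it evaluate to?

`start of month` rewinds 2100-10-26 to 2100-10-01.
23 days remain in August 2098 after the 8th (31 − 8).
Full months from September 2098 through September 2100 contribute their day counts.
Then 1 day into October 2100.
Total: 23 + 30 + 31 + 30 + 31 + 31 + 28 + 31 + 30 + 31 + 30 + 31 + 31 + 30 + 31 + 30 + 31 + 31 + 28 + 31 + 30 + 31 + 30 + 31 + 31 + 30 + 1 = 784.

784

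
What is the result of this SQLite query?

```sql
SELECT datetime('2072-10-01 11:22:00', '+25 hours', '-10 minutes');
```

+25 hours from 2072-10-01 11:22:00 is 2072-10-02 12:22:00 (crosses midnight).
-10 minutes from 2072-10-02 12:22:00 is 2072-10-02 12:12:00.

2072-10-02 12:12:00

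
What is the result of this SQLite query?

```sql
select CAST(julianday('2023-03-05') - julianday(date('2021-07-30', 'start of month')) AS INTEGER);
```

612

`start of month` rewinds 2021-07-30 to 2021-07-01.
30 days remain in July 2021 after the 1st (31 − 1).
Full months from August 2021 through February 2023 contribute their day counts.
Then 5 days into March 2023.
Total: 30 + 31 + 30 + 31 + 30 + 31 + 31 + 28 + 31 + 30 + 31 + 30 + 31 + 31 + 30 + 31 + 30 + 31 + 31 + 28 + 5 = 612.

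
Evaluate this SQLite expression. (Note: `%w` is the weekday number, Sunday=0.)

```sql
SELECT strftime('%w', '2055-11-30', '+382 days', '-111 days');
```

0

First apply '+382 days', '-111 days': 2055-11-30 → 2056-08-27.
2056-08-27 is a Sunday; with Sunday=0 that is 0.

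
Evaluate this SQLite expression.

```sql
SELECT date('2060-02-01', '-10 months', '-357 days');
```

Adding -10 months to 2060-02-01 gives 2059-04-01.
Applying '-357 days' to 2059-04-01: counting 357 days back gives 2058-04-09.

2058-04-09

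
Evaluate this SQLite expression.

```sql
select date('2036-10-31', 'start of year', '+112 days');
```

`start of year` rewinds 2036-10-31 to 2036-01-01.
Applying '+112 days' to 2036-01-01: counting 112 days forward gives 2036-04-22.

2036-04-22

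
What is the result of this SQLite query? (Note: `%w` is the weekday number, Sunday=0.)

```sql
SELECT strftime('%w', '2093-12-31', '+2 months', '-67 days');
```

First apply '+2 months', '-67 days': 2093-12-31 → 2093-12-26.
2093-12-26 is a Saturday; with Sunday=0 that is 6.

6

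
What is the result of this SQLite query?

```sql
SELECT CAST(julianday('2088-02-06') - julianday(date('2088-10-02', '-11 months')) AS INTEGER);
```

Adding -11 months to 2088-10-02 gives 2087-11-02.
28 days remain in November 2087 after the 2nd (30 − 2).
December 2087: 31 days.
January 2088: 31 days.
Then 6 days into February 2088.
Total: 28 + 31 + 31 + 6 = 96.

96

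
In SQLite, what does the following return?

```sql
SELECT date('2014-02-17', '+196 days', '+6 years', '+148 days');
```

2021-01-27

Applying '+196 days' to 2014-02-17: counting 196 days forward gives 2014-09-01.
Adding +6 years to 2014-09-01 gives 2020-09-01.
Applying '+148 days' to 2020-09-01: counting 148 days forward gives 2021-01-27.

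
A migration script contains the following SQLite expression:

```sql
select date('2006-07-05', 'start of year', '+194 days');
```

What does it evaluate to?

2006-07-14

`start of year` rewinds 2006-07-05 to 2006-01-01.
Applying '+194 days' to 2006-01-01: counting 194 days forward gives 2006-07-14.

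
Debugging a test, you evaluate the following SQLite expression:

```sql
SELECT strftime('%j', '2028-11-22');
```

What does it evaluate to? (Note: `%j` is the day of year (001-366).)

Day-of-year for 2028-11-22: days since 2028-01-01 inclusive = 327, zero-padded to 327.

327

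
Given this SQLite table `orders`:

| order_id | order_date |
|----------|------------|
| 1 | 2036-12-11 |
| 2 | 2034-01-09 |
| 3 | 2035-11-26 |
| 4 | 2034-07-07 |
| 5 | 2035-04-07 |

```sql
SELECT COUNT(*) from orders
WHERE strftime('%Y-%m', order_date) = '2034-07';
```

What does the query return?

1

Rows with year-month 2034-07: 2034-07-07 → 1.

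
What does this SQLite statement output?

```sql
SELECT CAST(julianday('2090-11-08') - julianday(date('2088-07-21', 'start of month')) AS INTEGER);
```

860

`start of month` rewinds 2088-07-21 to 2088-07-01.
30 days remain in July 2088 after the 1st (31 − 1).
Full months from August 2088 through October 2090 contribute their day counts.
Then 8 days into November 2090.
Total: 30 + 31 + 30 + 31 + 30 + 31 + 31 + 28 + 31 + 30 + 31 + 30 + 31 + 31 + 30 + 31 + 30 + 31 + 31 + 28 + 31 + 30 + 31 + 30 + 31 + 31 + 30 + 31 + 8 = 860.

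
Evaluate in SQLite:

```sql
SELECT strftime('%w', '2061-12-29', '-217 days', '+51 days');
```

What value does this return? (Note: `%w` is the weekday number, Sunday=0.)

First apply '-217 days', '+51 days': 2061-12-29 → 2061-07-16.
2061-07-16 is a Saturday; with Sunday=0 that is 6.

6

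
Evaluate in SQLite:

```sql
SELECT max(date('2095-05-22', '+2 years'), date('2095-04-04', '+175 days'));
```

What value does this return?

date('2095-05-22', '+2 years') → 2097-05-22.
date('2095-04-04', '+175 days') → 2095-09-26.
Later of the two is 2097-05-22.

2097-05-22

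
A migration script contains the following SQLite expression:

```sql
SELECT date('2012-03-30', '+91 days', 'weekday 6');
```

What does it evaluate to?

2012-06-30

Applying '+91 days' to 2012-03-30: counting 91 days forward gives 2012-06-29.
`weekday 6` advances to the next Saturday; 2012-06-29 is a Friday, so it moves forward to 2012-06-30.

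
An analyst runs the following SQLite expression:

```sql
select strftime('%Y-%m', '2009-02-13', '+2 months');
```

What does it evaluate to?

2009-04

First apply '+2 months': 2009-02-13 → 2009-04-13.
`%Y-%m` extracts the year-month: 2009-04.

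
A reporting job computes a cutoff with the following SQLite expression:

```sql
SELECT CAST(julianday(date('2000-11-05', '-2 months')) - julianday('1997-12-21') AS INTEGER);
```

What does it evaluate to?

Adding -2 months to 2000-11-05 gives 2000-09-05.
10 days remain in December 1997 after the 21st (31 − 21).
Full months from January 1998 through August 2000 contribute their day counts.
Then 5 days into September 2000.
Total: 10 + 31 + 28 + 31 + 30 + 31 + 30 + 31 + 31 + 30 + 31 + 30 + 31 + 31 + 28 + 31 + 30 + 31 + 30 + 31 + 31 + 30 + 31 + 30 + 31 + 31 + 29 + 31 + 30 + 31 + 30 + 31 + 31 + 5 = 989.

989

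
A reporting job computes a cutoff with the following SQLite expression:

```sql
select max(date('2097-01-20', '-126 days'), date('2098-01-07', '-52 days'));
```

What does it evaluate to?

date('2097-01-20', '-126 days') → 2096-09-16.
date('2098-01-07', '-52 days') → 2097-11-16.
Later of the two is 2097-11-16.

2097-11-16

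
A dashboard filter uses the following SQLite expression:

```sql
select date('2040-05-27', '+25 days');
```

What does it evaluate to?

May 2040 has 31 days; 4 remain after the 27th, so 5 days reach 2040-06-01.
Advancing 20 more days within June lands on 2040-06-21.

2040-06-21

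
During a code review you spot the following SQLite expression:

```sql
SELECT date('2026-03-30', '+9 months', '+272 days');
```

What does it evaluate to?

2027-09-28

Adding +9 months to 2026-03-30 gives 2026-12-30.
Applying '+272 days' to 2026-12-30: counting 272 days forward gives 2027-09-28.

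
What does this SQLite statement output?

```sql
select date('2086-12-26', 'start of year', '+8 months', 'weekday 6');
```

`start of year` rewinds 2086-12-26 to 2086-01-01.
Adding +8 months to 2086-01-01 gives 2086-09-01.
`weekday 6` advances to the next Saturday; 2086-09-01 is a Sunday, so it moves forward to 2086-09-07.

2086-09-07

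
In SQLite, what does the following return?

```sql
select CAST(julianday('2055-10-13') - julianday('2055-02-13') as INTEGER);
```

242

15 days remain in February 2055 after the 13th (28 − 13).
Full months from March 2055 through September 2055 contribute their day counts.
Then 13 days into October 2055.
Total: 15 + 31 + 30 + 31 + 30 + 31 + 31 + 30 + 13 = 242.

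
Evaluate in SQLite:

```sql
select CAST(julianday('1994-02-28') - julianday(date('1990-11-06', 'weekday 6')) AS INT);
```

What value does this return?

`weekday 6` advances to the next Saturday; 1990-11-06 is a Tuesday, so it moves forward to 1990-11-10.
20 days remain in November 1990 after the 10th (30 − 10).
Full months from December 1990 through January 1994 contribute their day counts.
Then 28 days into February 1994.
Total: 20 + 31 + 31 + 28 + 31 + 30 + 31 + 30 + 31 + 31 + 30 + 31 + 30 + 31 + 31 + 29 + 31 + 30 + 31 + 30 + 31 + 31 + 30 + 31 + 30 + 31 + 31 + 28 + 31 + 30 + 31 + 30 + 31 + 31 + 30 + 31 + 30 + 31 + 31 + 28 = 1206.

1206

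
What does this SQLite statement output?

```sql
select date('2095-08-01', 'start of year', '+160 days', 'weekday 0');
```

`start of year` rewinds 2095-08-01 to 2095-01-01.
Applying '+160 days' to 2095-01-01: counting 160 days forward gives 2095-06-10.
`weekday 0` advances to the next Sunday; 2095-06-10 is a Friday, so it moves forward to 2095-06-12.

2095-06-12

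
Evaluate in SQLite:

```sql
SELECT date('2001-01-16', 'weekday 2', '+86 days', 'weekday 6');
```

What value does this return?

2001-04-14

`weekday 2` advances to the next Tuesday; 2001-01-16 is already a Tuesday, so it stays at 2001-01-16.
Applying '+86 days' to 2001-01-16: counting 86 days forward gives 2001-04-12.
`weekday 6` advances to the next Saturday; 2001-04-12 is a Thursday, so it moves forward to 2001-04-14.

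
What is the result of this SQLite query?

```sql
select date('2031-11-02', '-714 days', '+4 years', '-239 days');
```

Applying '-714 days' to 2031-11-02: counting 714 days back gives 2029-11-18.
Adding +4 years to 2029-11-18 gives 2033-11-18.
Applying '-239 days' to 2033-11-18: counting 239 days back gives 2033-03-24.

2033-03-24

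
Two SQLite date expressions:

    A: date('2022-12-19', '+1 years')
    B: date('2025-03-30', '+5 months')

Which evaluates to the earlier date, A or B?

A

A = 2023-12-19.
B = 2025-08-30.
A is earlier.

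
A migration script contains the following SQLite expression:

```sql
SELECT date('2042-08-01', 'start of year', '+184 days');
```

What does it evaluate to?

`start of year` rewinds 2042-08-01 to 2042-01-01.
Applying '+184 days' to 2042-01-01: counting 184 days forward gives 2042-07-04.

2042-07-04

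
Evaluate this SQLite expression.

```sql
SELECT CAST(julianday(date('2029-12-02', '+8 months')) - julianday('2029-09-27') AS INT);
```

309

Adding +8 months to 2029-12-02 gives 2030-08-02.
3 days remain in September 2029 after the 27th (30 − 27).
Full months from October 2029 through July 2030 contribute their day counts.
Then 2 days into August 2030.
Total: 3 + 31 + 30 + 31 + 31 + 28 + 31 + 30 + 31 + 30 + 31 + 2 = 309.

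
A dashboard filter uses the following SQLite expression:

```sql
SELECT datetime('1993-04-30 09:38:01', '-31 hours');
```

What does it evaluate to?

1993-04-29 02:38:01

-31 hours from 1993-04-30 09:38:01 is 1993-04-29 02:38:01 (crosses midnight).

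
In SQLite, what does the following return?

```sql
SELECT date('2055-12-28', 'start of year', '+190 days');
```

`start of year` rewinds 2055-12-28 to 2055-01-01.
Applying '+190 days' to 2055-01-01: counting 190 days forward gives 2055-07-10.

2055-07-10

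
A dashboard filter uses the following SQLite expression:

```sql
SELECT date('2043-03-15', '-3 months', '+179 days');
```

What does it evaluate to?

2043-06-12

Adding -3 months to 2043-03-15 gives 2042-12-15.
Applying '+179 days' to 2042-12-15: counting 179 days forward gives 2043-06-12.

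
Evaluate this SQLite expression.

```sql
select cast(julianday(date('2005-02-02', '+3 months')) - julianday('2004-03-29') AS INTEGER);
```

399

Adding +3 months to 2005-02-02 gives 2005-05-02.
2 days remain in March 2004 after the 29th (31 − 29).
Full months from April 2004 through April 2005 contribute their day counts.
Then 2 days into May 2005.
Total: 2 + 30 + 31 + 30 + 31 + 31 + 30 + 31 + 30 + 31 + 31 + 28 + 31 + 30 + 2 = 399.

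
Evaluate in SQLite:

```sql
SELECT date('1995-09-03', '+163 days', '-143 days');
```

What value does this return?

Applying '+163 days' to 1995-09-03: counting 163 days forward gives 1996-02-13.
Applying '-143 days' to 1996-02-13: counting 143 days back gives 1995-09-23.

1995-09-23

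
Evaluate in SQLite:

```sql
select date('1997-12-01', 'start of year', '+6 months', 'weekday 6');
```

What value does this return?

`start of year` rewinds 1997-12-01 to 1997-01-01.
Adding +6 months to 1997-01-01 gives 1997-07-01.
`weekday 6` advances to the next Saturday; 1997-07-01 is a Tuesday, so it moves forward to 1997-07-05.

1997-07-05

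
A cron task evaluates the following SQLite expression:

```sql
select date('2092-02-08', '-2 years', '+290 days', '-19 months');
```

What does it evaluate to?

Adding -2 years to 2092-02-08 gives 2090-02-08.
Applying '+290 days' to 2090-02-08: counting 290 days forward gives 2090-11-25.
Adding -19 months to 2090-11-25 gives 2089-04-25.

2089-04-25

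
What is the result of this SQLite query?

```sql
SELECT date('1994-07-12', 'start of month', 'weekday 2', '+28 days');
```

`start of month` rewinds 1994-07-12 to 1994-07-01.
`weekday 2` advances to the next Tuesday; 1994-07-01 is a Friday, so it moves forward to 1994-07-05.
July 1994 has 31 days; 26 remain after the 5th, so 27 days reach 1994-08-01.
Advancing 1 more day within August lands on 1994-08-02.

1994-08-02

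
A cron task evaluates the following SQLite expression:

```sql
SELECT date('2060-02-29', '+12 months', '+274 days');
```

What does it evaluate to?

Adding +12 months to 2060-02-29 targets 2061-02-29. February 2061 has only 28 days, so SQLite normalizes the 1-day overflow forward to 2061-03-01.
Applying '+274 days' to 2061-03-01: counting 274 days forward gives 2061-11-30.

2061-11-30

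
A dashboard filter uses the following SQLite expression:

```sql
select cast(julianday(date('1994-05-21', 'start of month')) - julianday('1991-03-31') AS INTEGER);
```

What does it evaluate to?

`start of month` rewinds 1994-05-21 to 1994-05-01.
0 days remain in March 1991 after the 31st (31 − 31).
Full months from April 1991 through April 1994 contribute their day counts.
Then 1 day into May 1994.
Total: 0 + 30 + 31 + 30 + 31 + 31 + 30 + 31 + 30 + 31 + 31 + 29 + 31 + 30 + 31 + 30 + 31 + 31 + 30 + 31 + 30 + 31 + 31 + 28 + 31 + 30 + 31 + 30 + 31 + 31 + 30 + 31 + 30 + 31 + 31 + 28 + 31 + 30 + 1 = 1127.

1127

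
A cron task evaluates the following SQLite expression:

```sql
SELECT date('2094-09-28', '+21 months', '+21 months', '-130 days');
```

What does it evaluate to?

Adding +21 months to 2094-09-28 gives 2096-06-28.
Adding +21 months to 2096-06-28 gives 2098-03-28.
Applying '-130 days' to 2098-03-28: counting 130 days back gives 2097-11-18.

2097-11-18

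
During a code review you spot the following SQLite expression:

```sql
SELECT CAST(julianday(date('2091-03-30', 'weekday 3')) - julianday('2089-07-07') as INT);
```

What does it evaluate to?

636

`weekday 3` advances to the next Wednesday; 2091-03-30 is a Friday, so it moves forward to 2091-04-04.
24 days remain in July 2089 after the 7th (31 − 7).
Full months from August 2089 through March 2091 contribute their day counts.
Then 4 days into April 2091.
Total: 24 + 31 + 30 + 31 + 30 + 31 + 31 + 28 + 31 + 30 + 31 + 30 + 31 + 31 + 30 + 31 + 30 + 31 + 31 + 28 + 31 + 4 = 636.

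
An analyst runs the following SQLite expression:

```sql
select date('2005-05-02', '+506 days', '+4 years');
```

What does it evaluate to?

Applying '+506 days' to 2005-05-02: counting 506 days forward gives 2006-09-20.
Adding +4 years to 2006-09-20 gives 2010-09-20.

2010-09-20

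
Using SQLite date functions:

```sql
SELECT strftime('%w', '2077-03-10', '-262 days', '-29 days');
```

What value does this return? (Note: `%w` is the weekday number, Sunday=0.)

6

First apply '-262 days', '-29 days': 2077-03-10 → 2076-05-23.
2076-05-23 is a Saturday; with Sunday=0 that is 6.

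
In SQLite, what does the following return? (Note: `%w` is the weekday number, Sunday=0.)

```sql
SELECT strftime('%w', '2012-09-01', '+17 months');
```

6

First apply '+17 months': 2012-09-01 → 2014-02-01.
2014-02-01 is a Saturday; with Sunday=0 that is 6.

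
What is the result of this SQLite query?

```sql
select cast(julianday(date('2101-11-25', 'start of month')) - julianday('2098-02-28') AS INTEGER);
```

1341

`start of month` rewinds 2101-11-25 to 2101-11-01.
0 days remain in February 2098 after the 28th (28 − 28).
Full months from March 2098 through October 2101 contribute their day counts.
Then 1 day into November 2101.
Total: 0 + 31 + 30 + 31 + 30 + 31 + 31 + 30 + 31 + 30 + 31 + 31 + 28 + 31 + 30 + 31 + 30 + 31 + 31 + 30 + 31 + 30 + 31 + 31 + 28 + 31 + 30 + 31 + 30 + 31 + 31 + 30 + 31 + 30 + 31 + 31 + 28 + 31 + 30 + 31 + 30 + 31 + 31 + 30 + 31 + 1 = 1341.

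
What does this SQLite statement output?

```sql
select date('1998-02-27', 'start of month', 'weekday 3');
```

`start of month` rewinds 1998-02-27 to 1998-02-01.
`weekday 3` advances to the next Wednesday; 1998-02-01 is a Sunday, so it moves forward to 1998-02-04.

1998-02-04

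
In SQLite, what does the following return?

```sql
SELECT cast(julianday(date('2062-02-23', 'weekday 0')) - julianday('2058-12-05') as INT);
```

`weekday 0` advances to the next Sunday; 2062-02-23 is a Thursday, so it moves forward to 2062-02-26.
26 days remain in December 2058 after the 5th (31 − 5).
Full months from January 2059 through January 2062 contribute their day counts.
Then 26 days into February 2062.
Total: 26 + 31 + 28 + 31 + 30 + 31 + 30 + 31 + 31 + 30 + 31 + 30 + 31 + 31 + 29 + 31 + 30 + 31 + 30 + 31 + 31 + 30 + 31 + 30 + 31 + 31 + 28 + 31 + 30 + 31 + 30 + 31 + 31 + 30 + 31 + 30 + 31 + 31 + 26 = 1179.

1179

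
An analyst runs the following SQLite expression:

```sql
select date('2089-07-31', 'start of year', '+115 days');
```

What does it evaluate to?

`start of year` rewinds 2089-07-31 to 2089-01-01.
Applying '+115 days' to 2089-01-01: counting 115 days forward gives 2089-04-26.

2089-04-26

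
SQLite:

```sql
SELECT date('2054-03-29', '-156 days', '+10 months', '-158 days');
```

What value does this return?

2054-03-19

Applying '-156 days' to 2054-03-29: counting 156 days back gives 2053-10-24.
Adding +10 months to 2053-10-24 gives 2054-08-24.
Applying '-158 days' to 2054-08-24: counting 158 days back gives 2054-03-19.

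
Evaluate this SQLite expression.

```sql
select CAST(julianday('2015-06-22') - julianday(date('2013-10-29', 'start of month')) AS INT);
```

`start of month` rewinds 2013-10-29 to 2013-10-01.
30 days remain in October 2013 after the 1st (31 − 1).
Full months from November 2013 through May 2015 contribute their day counts.
Then 22 days into June 2015.
Total: 30 + 30 + 31 + 31 + 28 + 31 + 30 + 31 + 30 + 31 + 31 + 30 + 31 + 30 + 31 + 31 + 28 + 31 + 30 + 31 + 22 = 629.

629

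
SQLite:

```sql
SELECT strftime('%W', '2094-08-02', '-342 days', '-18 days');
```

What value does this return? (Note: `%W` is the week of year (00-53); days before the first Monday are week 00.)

31

First apply '-342 days', '-18 days': 2094-08-02 → 2093-08-07.
2093-08-07 is a Friday. SQLite's %W counts Mondays since the year started; the result is 31.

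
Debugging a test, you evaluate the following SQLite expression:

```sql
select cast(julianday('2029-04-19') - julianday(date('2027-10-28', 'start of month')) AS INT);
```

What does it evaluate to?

`start of month` rewinds 2027-10-28 to 2027-10-01.
30 days remain in October 2027 after the 1st (31 − 1).
Full months from November 2027 through March 2029 contribute their day counts.
Then 19 days into April 2029.
Total: 30 + 30 + 31 + 31 + 29 + 31 + 30 + 31 + 30 + 31 + 31 + 30 + 31 + 30 + 31 + 31 + 28 + 31 + 19 = 566.

566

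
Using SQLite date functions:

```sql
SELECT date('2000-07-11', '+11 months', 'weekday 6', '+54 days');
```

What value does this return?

2001-08-09

Adding +11 months to 2000-07-11 gives 2001-06-11.
`weekday 6` advances to the next Saturday; 2001-06-11 is a Monday, so it moves forward to 2001-06-16.
Applying '+54 days' to 2001-06-16: counting 54 days forward gives 2001-08-09.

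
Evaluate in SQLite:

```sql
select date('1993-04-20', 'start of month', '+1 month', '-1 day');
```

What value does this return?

1993-04-30

`start of month` rewinds 1993-04-20 to 1993-04-01.
Adding +1 month to 1993-04-01 gives 1993-05-01.
Going back 1 day from 1993-05-01 reaches 1993-04-30 (last day of April, 30 days).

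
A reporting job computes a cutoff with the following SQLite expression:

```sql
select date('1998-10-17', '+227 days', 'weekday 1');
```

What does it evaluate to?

Applying '+227 days' to 1998-10-17: counting 227 days forward gives 1999-06-01.
`weekday 1` advances to the next Monday; 1999-06-01 is a Tuesday, so it moves forward to 1999-06-07.

1999-06-07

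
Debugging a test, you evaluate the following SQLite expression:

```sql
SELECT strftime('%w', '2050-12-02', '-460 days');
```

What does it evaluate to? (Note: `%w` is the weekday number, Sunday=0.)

0

First apply '-460 days': 2050-12-02 → 2049-08-29.
2049-08-29 is a Sunday; with Sunday=0 that is 0.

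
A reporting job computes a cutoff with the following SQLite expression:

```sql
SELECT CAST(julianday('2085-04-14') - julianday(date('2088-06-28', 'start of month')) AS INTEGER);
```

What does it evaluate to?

-1144

`start of month` rewinds 2088-06-28 to 2088-06-01.
16 days remain in April 2085 after the 14th (30 − 14).
Full months from May 2085 through May 2088 contribute their day counts.
Then 1 day into June 2088.
Total: 16 + 31 + 30 + 31 + 31 + 30 + 31 + 30 + 31 + 31 + 28 + 31 + 30 + 31 + 30 + 31 + 31 + 30 + 31 + 30 + 31 + 31 + 28 + 31 + 30 + 31 + 30 + 31 + 31 + 30 + 31 + 30 + 31 + 31 + 29 + 31 + 30 + 31 + 1 = 1144.
The subtraction is earlier − later, so the result is −1144 → -1144.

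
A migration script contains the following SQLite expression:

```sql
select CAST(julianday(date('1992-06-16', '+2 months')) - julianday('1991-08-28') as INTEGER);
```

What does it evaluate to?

Adding +2 months to 1992-06-16 gives 1992-08-16.
3 days remain in August 1991 after the 28th (31 − 28).
Full months from September 1991 through July 1992 contribute their day counts.
Then 16 days into August 1992.
Total: 3 + 30 + 31 + 30 + 31 + 31 + 29 + 31 + 30 + 31 + 30 + 31 + 16 = 354.

354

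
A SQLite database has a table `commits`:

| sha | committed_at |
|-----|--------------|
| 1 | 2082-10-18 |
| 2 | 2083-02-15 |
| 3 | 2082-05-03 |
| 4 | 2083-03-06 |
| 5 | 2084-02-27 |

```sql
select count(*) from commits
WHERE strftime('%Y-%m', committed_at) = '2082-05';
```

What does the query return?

Rows with year-month 2082-05: 2082-05-03 → 1.

1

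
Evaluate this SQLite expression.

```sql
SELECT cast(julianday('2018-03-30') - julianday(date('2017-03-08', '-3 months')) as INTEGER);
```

477

Adding -3 months to 2017-03-08 gives 2016-12-08.
23 days remain in December 2016 after the 8th (31 − 8).
Full months from January 2017 through February 2018 contribute their day counts.
Then 30 days into March 2018.
Total: 23 + 31 + 28 + 31 + 30 + 31 + 30 + 31 + 31 + 30 + 31 + 30 + 31 + 31 + 28 + 30 = 477.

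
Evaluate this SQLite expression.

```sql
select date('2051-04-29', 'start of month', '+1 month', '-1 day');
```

2051-04-30

`start of month` rewinds 2051-04-29 to 2051-04-01.
Adding +1 month to 2051-04-01 gives 2051-05-01.
Going back 1 day from 2051-05-01 reaches 2051-04-30 (last day of April, 30 days).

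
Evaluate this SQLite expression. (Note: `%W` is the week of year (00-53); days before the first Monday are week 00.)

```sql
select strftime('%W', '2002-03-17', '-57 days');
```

First apply '-57 days': 2002-03-17 → 2002-01-19.
2002-01-19 is a Saturday. SQLite's %W counts Mondays since the year started; the result is 02.

02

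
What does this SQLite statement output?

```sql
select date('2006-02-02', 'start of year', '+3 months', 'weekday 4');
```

2006-04-06

`start of year` rewinds 2006-02-02 to 2006-01-01.
Adding +3 months to 2006-01-01 gives 2006-04-01.
`weekday 4` advances to the next Thursday; 2006-04-01 is a Saturday, so it moves forward to 2006-04-06.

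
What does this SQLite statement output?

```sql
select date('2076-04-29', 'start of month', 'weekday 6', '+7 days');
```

2076-04-11

`start of month` rewinds 2076-04-29 to 2076-04-01.
`weekday 6` advances to the next Saturday; 2076-04-01 is a Wednesday, so it moves forward to 2076-04-04.
Advancing 7 more days within April lands on 2076-04-11.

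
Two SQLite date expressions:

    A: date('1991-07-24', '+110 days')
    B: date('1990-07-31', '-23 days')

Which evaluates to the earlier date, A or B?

A = 1991-11-11.
B = 1990-07-08.
B is earlier.

B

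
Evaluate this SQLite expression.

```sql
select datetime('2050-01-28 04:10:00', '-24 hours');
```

-24 hours from 2050-01-28 04:10:00 is 2050-01-27 04:10:00 (crosses midnight).

2050-01-27 04:10:00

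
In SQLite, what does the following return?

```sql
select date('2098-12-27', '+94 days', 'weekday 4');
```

2099-04-02

Applying '+94 days' to 2098-12-27: counting 94 days forward gives 2099-03-31.
`weekday 4` advances to the next Thursday; 2099-03-31 is a Tuesday, so it moves forward to 2099-04-02.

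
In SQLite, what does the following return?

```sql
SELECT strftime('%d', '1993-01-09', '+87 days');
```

First apply '+87 days': 1993-01-09 → 1993-04-06.
`%d` extracts the 2-digit day of month: 06.

06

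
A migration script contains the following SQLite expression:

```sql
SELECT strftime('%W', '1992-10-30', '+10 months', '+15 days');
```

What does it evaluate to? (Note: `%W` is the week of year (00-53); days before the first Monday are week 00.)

First apply '+10 months', '+15 days': 1992-10-30 → 1993-09-14.
1993-09-14 is a Tuesday. SQLite's %W counts Mondays since the year started; the result is 37.

37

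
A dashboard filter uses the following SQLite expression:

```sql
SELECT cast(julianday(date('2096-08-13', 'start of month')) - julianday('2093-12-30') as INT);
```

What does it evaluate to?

945

`start of month` rewinds 2096-08-13 to 2096-08-01.
1 day remains in December 2093 after the 30th (31 − 30).
Full months from January 2094 through July 2096 contribute their day counts.
Then 1 day into August 2096.
Total: 1 + 31 + 28 + 31 + 30 + 31 + 30 + 31 + 31 + 30 + 31 + 30 + 31 + 31 + 28 + 31 + 30 + 31 + 30 + 31 + 31 + 30 + 31 + 30 + 31 + 31 + 29 + 31 + 30 + 31 + 30 + 31 + 1 = 945.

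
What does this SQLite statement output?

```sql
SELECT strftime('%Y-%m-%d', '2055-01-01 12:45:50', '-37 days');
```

First apply '-37 days': 2055-01-01 12:45:50 → 2054-11-25 12:45:50.
`%Y-%m-%d` extracts the ISO date: 2054-11-25.

2054-11-25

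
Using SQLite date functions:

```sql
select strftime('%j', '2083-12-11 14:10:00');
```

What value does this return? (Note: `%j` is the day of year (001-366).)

Day-of-year for 2083-12-11: days since 2083-01-01 inclusive = 345, zero-padded to 345.

345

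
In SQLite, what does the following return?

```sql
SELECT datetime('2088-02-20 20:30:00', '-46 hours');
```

2088-02-18 22:30:00

-46 hours from 2088-02-20 20:30:00 is 2088-02-18 22:30:00 (crosses midnight).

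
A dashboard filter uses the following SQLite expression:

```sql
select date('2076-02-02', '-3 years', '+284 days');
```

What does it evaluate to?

Adding -3 years to 2076-02-02 gives 2073-02-02.
Applying '+284 days' to 2073-02-02: counting 284 days forward gives 2073-11-13.

2073-11-13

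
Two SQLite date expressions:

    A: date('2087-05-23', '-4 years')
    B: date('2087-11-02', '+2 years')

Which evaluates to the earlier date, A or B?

A

A = 2083-05-23.
B = 2089-11-02.
A is earlier.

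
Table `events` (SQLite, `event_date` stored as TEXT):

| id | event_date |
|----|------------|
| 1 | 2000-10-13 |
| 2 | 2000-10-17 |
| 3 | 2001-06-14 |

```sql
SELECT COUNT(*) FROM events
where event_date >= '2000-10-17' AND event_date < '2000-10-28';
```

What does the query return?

Rows in [2000-10-17, 2000-10-28): 2000-10-17 → 1 row.

1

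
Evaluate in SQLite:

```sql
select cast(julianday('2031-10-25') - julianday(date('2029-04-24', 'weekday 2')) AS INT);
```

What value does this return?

`weekday 2` advances to the next Tuesday; 2029-04-24 is already a Tuesday, so it stays at 2029-04-24.
6 days remain in April 2029 after the 24th (30 − 24).
Full months from May 2029 through September 2031 contribute their day counts.
Then 25 days into October 2031.
Total: 6 + 31 + 30 + 31 + 31 + 30 + 31 + 30 + 31 + 31 + 28 + 31 + 30 + 31 + 30 + 31 + 31 + 30 + 31 + 30 + 31 + 31 + 28 + 31 + 30 + 31 + 30 + 31 + 31 + 30 + 25 = 914.

914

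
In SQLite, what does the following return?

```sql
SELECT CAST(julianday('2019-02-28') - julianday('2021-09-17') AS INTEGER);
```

-932

0 days remain in February 2019 after the 28th (28 − 28).
Full months from March 2019 through August 2021 contribute their day counts.
Then 17 days into September 2021.
Total: 0 + 31 + 30 + 31 + 30 + 31 + 31 + 30 + 31 + 30 + 31 + 31 + 29 + 31 + 30 + 31 + 30 + 31 + 31 + 30 + 31 + 30 + 31 + 31 + 28 + 31 + 30 + 31 + 30 + 31 + 31 + 17 = 932.
The subtraction is earlier − later, so the result is −932 → -932.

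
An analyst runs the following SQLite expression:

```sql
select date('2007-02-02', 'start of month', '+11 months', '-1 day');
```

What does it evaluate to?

`start of month` rewinds 2007-02-02 to 2007-02-01.
Adding +11 months to 2007-02-01 gives 2008-01-01.
Going back 1 day from 2008-01-01 reaches 2007-12-31 (last day of December, 31 days).

2007-12-31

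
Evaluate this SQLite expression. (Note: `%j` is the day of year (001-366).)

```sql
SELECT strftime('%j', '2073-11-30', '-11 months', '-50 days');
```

First apply '-11 months', '-50 days': 2073-11-30 → 2072-11-10.
Day-of-year for 2072-11-10: days since 2072-01-01 inclusive = 315, zero-padded to 315.

315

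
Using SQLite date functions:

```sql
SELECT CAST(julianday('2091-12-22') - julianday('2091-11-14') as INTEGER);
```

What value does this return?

38

16 days remain in November 2091 after the 14th (30 − 14).
Then 22 days into December 2091.
Total: 16 + 22 = 38.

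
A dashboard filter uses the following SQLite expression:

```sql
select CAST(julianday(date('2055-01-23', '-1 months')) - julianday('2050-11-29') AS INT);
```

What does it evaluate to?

Adding -1 month to 2055-01-23 gives 2054-12-23.
1 day remains in November 2050 after the 29th (30 − 29).
Full months from December 2050 through November 2054 contribute their day counts.
Then 23 days into December 2054.
Total: 1 + 31 + 31 + 28 + 31 + 30 + 31 + 30 + 31 + 31 + 30 + 31 + 30 + 31 + 31 + 29 + 31 + 30 + 31 + 30 + 31 + 31 + 30 + 31 + 30 + 31 + 31 + 28 + 31 + 30 + 31 + 30 + 31 + 31 + 30 + 31 + 30 + 31 + 31 + 28 + 31 + 30 + 31 + 30 + 31 + 31 + 30 + 31 + 30 + 23 = 1485.

1485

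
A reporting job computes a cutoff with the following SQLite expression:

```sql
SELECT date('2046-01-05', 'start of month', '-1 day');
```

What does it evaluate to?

`start of month` rewinds 2046-01-05 to 2046-01-01.
Going back 1 day from 2046-01-01 reaches 2045-12-31 (last day of December, 31 days).

2045-12-31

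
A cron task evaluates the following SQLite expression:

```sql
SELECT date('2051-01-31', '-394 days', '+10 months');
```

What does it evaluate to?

2050-11-02

Applying '-394 days' to 2051-01-31: counting 394 days back gives 2050-01-02.
Adding +10 months to 2050-01-02 gives 2050-11-02.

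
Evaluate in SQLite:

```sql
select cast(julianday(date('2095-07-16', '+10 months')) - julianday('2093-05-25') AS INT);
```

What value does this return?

1087

Adding +10 months to 2095-07-16 gives 2096-05-16.
6 days remain in May 2093 after the 25th (31 − 25).
Full months from June 2093 through April 2096 contribute their day counts.
Then 16 days into May 2096.
Total: 6 + 30 + 31 + 31 + 30 + 31 + 30 + 31 + 31 + 28 + 31 + 30 + 31 + 30 + 31 + 31 + 30 + 31 + 30 + 31 + 31 + 28 + 31 + 30 + 31 + 30 + 31 + 31 + 30 + 31 + 30 + 31 + 31 + 29 + 31 + 30 + 16 = 1087.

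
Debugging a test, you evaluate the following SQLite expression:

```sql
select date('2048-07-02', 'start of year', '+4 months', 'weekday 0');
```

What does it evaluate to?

`start of year` rewinds 2048-07-02 to 2048-01-01.
Adding +4 months to 2048-01-01 gives 2048-05-01.
`weekday 0` advances to the next Sunday; 2048-05-01 is a Friday, so it moves forward to 2048-05-03.

2048-05-03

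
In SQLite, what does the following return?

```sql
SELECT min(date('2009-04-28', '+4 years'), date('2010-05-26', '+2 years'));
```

2012-05-26

date('2009-04-28', '+4 years') → 2013-04-28.
date('2010-05-26', '+2 years') → 2012-05-26.
Earlier of the two is 2012-05-26.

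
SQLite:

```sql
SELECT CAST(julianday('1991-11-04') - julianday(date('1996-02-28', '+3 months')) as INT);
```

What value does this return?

Adding +3 months to 1996-02-28 gives 1996-05-28.
26 days remain in November 1991 after the 4th (30 − 4).
Full months from December 1991 through April 1996 contribute their day counts.
Then 28 days into May 1996.
Total: 26 + 31 + 31 + 29 + 31 + 30 + 31 + 30 + 31 + 31 + 30 + 31 + 30 + 31 + 31 + 28 + 31 + 30 + 31 + 30 + 31 + 31 + 30 + 31 + 30 + 31 + 31 + 28 + 31 + 30 + 31 + 30 + 31 + 31 + 30 + 31 + 30 + 31 + 31 + 28 + 31 + 30 + 31 + 30 + 31 + 31 + 30 + 31 + 30 + 31 + 31 + 29 + 31 + 30 + 28 = 1667.
The subtraction is earlier − later, so the result is −1667 → -1667.

-1667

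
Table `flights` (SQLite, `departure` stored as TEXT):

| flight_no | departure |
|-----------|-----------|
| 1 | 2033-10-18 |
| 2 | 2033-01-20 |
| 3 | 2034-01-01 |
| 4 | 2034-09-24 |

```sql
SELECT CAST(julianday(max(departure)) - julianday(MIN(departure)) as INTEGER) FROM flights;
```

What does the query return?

612

MIN = 2033-01-20, MAX = 2034-09-24.
11 days remain in January 2033 after the 20th (31 − 20).
Full months from February 2033 through August 2034 contribute their day counts.
Then 24 days into September 2034.
Total: 11 + 28 + 31 + 30 + 31 + 30 + 31 + 31 + 30 + 31 + 30 + 31 + 31 + 28 + 31 + 30 + 31 + 30 + 31 + 31 + 24 = 612.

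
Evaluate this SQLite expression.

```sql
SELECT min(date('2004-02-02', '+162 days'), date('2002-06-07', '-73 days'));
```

date('2004-02-02', '+162 days') → 2004-07-13.
date('2002-06-07', '-73 days') → 2002-03-26.
Earlier of the two is 2002-03-26.

2002-03-26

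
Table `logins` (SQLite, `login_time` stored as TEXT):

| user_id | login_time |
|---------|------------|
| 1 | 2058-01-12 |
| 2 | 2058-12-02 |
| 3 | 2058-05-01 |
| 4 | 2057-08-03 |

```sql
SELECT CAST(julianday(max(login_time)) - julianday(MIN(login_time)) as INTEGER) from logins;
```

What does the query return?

486

MIN = 2057-08-03, MAX = 2058-12-02.
28 days remain in August 2057 after the 3rd (31 − 3).
Full months from September 2057 through November 2058 contribute their day counts.
Then 2 days into December 2058.
Total: 28 + 30 + 31 + 30 + 31 + 31 + 28 + 31 + 30 + 31 + 30 + 31 + 31 + 30 + 31 + 30 + 2 = 486.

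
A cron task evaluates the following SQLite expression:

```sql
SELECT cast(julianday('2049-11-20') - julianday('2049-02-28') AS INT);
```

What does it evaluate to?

0 days remain in February 2049 after the 28th (28 − 28).
Full months from March 2049 through October 2049 contribute their day counts.
Then 20 days into November 2049.
Total: 0 + 31 + 30 + 31 + 30 + 31 + 31 + 30 + 31 + 20 = 265.

265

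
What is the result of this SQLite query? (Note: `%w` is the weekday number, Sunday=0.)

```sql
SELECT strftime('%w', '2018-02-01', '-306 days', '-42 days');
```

First apply '-306 days', '-42 days': 2018-02-01 → 2017-02-18.
2017-02-18 is a Saturday; with Sunday=0 that is 6.

6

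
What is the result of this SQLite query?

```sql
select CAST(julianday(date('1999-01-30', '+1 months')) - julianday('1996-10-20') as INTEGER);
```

863

Adding +1 month to 1999-01-30 targets 1999-02-30. February 1999 has only 28 days, so SQLite normalizes the 2-day overflow forward to 1999-03-02.
11 days remain in October 1996 after the 20th (31 − 20).
Full months from November 1996 through February 1999 contribute their day counts.
Then 2 days into March 1999.
Total: 11 + 30 + 31 + 31 + 28 + 31 + 30 + 31 + 30 + 31 + 31 + 30 + 31 + 30 + 31 + 31 + 28 + 31 + 30 + 31 + 30 + 31 + 31 + 30 + 31 + 30 + 31 + 31 + 28 + 2 = 863.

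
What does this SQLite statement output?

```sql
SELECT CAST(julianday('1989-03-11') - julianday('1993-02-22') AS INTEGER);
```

20 days remain in March 1989 after the 11th (31 − 11).
Full months from April 1989 through January 1993 contribute their day counts.
Then 22 days into February 1993.
Total: 20 + 30 + 31 + 30 + 31 + 31 + 30 + 31 + 30 + 31 + 31 + 28 + 31 + 30 + 31 + 30 + 31 + 31 + 30 + 31 + 30 + 31 + 31 + 28 + 31 + 30 + 31 + 30 + 31 + 31 + 30 + 31 + 30 + 31 + 31 + 29 + 31 + 30 + 31 + 30 + 31 + 31 + 30 + 31 + 30 + 31 + 31 + 22 = 1444.
The subtraction is earlier − later, so the result is −1444 → -1444.

-1444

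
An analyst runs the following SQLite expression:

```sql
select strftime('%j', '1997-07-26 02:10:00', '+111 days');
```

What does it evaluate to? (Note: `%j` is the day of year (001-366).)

First apply '+111 days': 1997-07-26 02:10:00 → 1997-11-14 02:10:00.
Day-of-year for 1997-11-14: days since 1997-01-01 inclusive = 318, zero-padded to 318.

318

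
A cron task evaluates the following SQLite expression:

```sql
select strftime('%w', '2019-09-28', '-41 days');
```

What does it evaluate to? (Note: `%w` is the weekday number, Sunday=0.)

0

First apply '-41 days': 2019-09-28 → 2019-08-18.
2019-08-18 is a Sunday; with Sunday=0 that is 0.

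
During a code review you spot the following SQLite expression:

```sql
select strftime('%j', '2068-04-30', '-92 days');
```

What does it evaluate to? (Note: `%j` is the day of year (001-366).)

029

First apply '-92 days': 2068-04-30 → 2068-01-29.
Day-of-year for 2068-01-29: days since 2068-01-01 inclusive = 29, zero-padded to 029.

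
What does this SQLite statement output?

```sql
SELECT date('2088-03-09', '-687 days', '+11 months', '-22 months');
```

Applying '-687 days' to 2088-03-09: counting 687 days back gives 2086-04-22.
Adding +11 months to 2086-04-22 gives 2087-03-22.
Adding -22 months to 2087-03-22 gives 2085-05-22.

2085-05-22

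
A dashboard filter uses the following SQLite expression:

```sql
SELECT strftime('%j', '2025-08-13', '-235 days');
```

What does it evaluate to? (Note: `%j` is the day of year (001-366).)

First apply '-235 days': 2025-08-13 → 2024-12-21.
Day-of-year for 2024-12-21: days since 2024-01-01 inclusive = 356, zero-padded to 356.

356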